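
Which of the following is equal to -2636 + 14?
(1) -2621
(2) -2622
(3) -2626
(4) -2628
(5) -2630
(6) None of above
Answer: 2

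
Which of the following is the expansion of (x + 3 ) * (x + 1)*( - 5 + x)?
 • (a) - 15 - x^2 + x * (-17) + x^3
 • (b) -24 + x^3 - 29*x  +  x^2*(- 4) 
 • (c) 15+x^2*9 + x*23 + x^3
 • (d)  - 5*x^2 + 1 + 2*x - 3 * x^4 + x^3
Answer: a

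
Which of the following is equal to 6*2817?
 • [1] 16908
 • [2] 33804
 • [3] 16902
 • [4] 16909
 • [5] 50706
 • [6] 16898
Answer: 3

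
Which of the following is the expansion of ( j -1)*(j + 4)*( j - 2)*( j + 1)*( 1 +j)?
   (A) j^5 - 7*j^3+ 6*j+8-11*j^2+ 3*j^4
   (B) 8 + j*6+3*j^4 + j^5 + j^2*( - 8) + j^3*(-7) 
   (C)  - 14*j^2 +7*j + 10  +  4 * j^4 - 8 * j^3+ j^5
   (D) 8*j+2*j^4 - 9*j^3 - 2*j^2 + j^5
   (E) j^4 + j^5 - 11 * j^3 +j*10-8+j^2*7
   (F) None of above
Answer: A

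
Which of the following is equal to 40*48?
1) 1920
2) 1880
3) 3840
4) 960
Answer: 1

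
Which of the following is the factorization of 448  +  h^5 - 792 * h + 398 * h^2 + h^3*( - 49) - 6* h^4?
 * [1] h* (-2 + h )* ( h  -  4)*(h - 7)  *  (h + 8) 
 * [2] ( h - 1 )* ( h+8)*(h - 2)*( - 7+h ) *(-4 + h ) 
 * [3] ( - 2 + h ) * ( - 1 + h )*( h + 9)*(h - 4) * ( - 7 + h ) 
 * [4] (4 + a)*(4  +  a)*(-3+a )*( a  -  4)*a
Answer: 2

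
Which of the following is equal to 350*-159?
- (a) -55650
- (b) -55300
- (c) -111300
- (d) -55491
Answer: a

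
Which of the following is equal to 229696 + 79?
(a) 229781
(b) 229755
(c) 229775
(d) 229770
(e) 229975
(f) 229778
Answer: c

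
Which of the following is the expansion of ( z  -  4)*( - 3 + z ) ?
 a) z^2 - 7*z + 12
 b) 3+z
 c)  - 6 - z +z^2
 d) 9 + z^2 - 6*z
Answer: a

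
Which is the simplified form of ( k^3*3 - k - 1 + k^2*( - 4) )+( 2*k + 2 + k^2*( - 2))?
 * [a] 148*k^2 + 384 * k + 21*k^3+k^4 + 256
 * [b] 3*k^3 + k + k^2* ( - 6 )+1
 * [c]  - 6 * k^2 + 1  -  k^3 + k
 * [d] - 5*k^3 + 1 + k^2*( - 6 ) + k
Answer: b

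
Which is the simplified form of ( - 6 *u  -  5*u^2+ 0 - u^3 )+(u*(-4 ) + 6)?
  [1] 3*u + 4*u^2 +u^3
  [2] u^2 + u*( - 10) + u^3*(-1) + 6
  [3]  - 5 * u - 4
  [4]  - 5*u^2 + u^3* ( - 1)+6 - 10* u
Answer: 4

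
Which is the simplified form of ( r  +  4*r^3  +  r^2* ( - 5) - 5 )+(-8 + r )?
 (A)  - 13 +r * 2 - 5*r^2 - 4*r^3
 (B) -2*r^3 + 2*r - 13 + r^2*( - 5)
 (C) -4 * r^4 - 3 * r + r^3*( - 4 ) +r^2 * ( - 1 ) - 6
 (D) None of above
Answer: D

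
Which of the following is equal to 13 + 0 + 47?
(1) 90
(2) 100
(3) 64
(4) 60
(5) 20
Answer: 4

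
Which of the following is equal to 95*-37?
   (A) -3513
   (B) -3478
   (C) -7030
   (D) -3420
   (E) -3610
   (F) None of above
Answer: F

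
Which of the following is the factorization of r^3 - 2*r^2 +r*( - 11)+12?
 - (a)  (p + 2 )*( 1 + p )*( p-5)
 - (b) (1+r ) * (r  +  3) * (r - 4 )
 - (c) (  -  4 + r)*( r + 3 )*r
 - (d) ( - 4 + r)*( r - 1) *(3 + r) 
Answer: d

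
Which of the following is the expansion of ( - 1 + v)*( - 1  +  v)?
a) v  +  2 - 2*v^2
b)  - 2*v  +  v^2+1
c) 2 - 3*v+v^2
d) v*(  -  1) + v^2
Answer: b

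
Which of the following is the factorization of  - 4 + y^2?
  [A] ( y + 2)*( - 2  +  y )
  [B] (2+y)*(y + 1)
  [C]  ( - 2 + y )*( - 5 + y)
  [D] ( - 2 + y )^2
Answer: A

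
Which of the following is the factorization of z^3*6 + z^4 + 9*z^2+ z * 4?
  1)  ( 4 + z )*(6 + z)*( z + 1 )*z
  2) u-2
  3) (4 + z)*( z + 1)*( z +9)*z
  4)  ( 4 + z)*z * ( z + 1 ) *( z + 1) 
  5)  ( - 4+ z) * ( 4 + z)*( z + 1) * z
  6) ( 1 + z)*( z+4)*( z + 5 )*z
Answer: 4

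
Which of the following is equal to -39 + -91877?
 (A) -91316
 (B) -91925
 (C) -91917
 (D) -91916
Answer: D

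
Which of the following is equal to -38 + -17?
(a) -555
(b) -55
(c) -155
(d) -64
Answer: b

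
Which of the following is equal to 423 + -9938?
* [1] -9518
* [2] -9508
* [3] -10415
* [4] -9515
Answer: 4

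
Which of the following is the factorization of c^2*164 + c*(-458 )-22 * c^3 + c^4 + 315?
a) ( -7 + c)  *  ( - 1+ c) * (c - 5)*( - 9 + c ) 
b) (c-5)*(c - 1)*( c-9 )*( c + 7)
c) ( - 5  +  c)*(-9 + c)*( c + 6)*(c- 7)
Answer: a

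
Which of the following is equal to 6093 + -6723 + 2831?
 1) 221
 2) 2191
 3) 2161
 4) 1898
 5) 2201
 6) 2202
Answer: 5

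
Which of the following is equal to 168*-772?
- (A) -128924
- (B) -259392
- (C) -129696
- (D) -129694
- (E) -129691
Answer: C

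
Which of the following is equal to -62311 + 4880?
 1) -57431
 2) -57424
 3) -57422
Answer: 1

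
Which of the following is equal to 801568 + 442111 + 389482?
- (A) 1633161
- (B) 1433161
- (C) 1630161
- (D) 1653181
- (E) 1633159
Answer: A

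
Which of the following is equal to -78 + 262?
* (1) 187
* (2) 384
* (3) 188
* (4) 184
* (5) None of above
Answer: 4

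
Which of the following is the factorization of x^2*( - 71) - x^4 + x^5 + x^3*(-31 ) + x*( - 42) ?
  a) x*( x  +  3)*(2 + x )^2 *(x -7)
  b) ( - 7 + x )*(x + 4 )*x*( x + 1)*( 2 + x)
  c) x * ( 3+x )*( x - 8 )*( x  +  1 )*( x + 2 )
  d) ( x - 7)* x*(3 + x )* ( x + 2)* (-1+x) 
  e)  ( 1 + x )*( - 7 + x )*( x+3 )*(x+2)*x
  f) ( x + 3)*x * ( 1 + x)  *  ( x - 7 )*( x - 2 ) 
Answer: e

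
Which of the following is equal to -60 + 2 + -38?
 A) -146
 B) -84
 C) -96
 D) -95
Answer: C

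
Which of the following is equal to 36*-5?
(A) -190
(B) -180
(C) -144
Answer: B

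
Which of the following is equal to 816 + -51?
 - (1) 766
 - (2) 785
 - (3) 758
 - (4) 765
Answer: 4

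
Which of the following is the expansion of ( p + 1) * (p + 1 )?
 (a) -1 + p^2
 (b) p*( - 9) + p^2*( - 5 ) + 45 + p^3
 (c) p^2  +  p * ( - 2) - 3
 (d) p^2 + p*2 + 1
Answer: d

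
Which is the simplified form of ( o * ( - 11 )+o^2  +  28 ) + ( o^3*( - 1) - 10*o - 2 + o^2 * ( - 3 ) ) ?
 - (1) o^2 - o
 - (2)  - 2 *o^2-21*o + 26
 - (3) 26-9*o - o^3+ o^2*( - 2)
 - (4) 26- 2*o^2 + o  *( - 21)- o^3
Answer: 4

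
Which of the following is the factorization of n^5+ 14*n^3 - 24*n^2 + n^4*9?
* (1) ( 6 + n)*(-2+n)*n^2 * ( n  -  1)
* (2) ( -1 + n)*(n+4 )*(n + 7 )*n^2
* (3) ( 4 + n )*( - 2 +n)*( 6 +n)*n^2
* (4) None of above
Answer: 4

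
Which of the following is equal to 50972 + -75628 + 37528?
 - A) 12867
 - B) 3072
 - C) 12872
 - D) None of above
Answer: C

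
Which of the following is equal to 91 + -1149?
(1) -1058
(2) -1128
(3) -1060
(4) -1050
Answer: 1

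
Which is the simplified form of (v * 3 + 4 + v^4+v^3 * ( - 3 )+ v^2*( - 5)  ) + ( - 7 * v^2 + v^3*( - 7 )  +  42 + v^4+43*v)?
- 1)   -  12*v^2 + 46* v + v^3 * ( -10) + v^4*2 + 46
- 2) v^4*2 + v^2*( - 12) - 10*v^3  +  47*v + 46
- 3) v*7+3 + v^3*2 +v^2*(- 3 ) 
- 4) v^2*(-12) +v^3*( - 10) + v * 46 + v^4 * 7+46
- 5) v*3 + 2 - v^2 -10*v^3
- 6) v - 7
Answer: 1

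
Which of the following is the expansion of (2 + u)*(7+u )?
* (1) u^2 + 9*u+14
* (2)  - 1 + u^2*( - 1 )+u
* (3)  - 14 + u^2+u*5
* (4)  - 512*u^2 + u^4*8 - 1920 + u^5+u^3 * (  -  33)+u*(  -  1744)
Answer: 1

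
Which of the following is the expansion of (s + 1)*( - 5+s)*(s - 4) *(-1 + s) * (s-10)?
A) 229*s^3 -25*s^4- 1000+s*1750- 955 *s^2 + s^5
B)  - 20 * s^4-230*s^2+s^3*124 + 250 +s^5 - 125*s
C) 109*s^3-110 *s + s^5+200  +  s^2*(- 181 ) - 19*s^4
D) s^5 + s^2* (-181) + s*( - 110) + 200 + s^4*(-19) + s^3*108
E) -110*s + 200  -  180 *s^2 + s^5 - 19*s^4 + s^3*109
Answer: C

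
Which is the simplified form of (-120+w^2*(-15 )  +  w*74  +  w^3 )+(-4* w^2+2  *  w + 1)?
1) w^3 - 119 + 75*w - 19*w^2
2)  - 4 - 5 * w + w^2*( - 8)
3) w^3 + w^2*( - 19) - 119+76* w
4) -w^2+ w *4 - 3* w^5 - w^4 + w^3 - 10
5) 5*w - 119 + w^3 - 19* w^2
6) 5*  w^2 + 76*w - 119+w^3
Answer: 3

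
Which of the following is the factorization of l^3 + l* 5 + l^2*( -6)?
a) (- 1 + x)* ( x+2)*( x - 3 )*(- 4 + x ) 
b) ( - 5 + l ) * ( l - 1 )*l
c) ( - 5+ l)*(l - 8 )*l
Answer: b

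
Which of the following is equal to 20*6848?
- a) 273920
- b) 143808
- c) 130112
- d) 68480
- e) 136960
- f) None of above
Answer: e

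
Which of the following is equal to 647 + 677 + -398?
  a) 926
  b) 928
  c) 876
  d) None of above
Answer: a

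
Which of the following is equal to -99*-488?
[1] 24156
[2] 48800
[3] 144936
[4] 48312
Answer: 4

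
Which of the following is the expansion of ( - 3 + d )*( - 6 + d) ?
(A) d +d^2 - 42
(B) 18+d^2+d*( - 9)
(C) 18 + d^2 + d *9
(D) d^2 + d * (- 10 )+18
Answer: B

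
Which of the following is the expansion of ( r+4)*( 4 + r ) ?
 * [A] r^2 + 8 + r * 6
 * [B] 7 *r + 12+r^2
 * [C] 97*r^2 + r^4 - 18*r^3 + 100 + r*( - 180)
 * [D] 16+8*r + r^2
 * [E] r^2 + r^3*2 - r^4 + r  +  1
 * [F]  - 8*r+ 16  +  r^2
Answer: D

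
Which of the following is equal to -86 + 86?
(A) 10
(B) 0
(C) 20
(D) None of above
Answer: B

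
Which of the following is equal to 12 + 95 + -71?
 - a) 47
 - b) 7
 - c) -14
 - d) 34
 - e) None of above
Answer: e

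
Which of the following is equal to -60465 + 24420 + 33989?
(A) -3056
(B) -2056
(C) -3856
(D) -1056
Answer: B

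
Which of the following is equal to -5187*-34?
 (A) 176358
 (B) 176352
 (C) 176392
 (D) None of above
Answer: A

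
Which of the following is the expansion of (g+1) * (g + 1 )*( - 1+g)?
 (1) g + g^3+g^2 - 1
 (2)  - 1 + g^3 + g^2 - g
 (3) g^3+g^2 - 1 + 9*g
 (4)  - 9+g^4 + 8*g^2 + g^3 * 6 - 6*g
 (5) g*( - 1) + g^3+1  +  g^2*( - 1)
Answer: 2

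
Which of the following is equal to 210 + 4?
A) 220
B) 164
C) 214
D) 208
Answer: C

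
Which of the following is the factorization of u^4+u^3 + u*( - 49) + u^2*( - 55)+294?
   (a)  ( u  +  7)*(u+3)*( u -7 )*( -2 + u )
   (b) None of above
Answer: a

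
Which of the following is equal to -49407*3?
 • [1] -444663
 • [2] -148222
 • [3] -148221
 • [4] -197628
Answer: 3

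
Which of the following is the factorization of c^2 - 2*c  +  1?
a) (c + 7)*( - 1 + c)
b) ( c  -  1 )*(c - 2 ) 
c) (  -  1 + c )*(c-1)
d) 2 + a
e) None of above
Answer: c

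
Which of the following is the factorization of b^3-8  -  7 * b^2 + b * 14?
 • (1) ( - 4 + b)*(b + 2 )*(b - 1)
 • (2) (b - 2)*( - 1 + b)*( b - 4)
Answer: 2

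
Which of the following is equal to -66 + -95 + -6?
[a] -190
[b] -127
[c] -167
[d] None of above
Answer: c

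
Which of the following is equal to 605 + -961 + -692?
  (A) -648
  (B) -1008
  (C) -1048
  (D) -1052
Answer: C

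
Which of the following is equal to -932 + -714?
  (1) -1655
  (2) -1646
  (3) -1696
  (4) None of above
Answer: 2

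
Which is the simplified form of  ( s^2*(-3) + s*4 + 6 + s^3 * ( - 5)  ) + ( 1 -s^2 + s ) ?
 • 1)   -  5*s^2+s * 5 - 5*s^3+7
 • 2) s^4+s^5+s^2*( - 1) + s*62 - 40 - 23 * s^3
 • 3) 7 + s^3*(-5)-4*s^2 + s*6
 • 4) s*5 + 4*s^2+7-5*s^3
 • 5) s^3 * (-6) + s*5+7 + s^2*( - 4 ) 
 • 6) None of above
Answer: 6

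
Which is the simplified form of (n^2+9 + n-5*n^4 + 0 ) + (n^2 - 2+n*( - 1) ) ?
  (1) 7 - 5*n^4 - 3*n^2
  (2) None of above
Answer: 2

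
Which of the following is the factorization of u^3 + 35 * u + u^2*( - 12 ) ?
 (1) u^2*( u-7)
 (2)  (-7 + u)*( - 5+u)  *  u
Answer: 2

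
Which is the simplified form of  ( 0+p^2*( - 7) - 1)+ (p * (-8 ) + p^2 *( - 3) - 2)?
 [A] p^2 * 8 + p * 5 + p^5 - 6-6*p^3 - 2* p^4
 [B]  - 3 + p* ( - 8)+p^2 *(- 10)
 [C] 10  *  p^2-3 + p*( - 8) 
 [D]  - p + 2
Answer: B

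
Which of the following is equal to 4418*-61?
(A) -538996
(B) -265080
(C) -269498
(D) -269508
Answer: C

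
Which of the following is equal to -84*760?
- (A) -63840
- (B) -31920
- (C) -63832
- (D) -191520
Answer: A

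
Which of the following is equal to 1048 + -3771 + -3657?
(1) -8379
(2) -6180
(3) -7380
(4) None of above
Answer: 4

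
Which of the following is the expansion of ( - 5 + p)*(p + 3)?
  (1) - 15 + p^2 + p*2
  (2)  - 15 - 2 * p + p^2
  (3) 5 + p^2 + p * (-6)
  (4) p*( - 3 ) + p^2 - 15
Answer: 2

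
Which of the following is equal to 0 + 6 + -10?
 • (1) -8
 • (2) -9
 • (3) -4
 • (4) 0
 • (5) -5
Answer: 3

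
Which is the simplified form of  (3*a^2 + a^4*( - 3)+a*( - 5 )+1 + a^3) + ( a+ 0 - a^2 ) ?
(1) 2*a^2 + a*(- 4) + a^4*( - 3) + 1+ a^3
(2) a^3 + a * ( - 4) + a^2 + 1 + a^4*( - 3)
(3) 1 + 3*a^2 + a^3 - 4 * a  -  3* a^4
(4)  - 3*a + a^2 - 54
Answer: 1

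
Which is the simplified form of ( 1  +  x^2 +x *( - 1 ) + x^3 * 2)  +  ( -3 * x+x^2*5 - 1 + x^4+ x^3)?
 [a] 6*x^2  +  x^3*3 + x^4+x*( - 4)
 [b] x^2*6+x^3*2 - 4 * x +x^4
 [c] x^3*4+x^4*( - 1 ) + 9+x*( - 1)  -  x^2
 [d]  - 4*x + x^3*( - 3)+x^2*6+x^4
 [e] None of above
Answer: a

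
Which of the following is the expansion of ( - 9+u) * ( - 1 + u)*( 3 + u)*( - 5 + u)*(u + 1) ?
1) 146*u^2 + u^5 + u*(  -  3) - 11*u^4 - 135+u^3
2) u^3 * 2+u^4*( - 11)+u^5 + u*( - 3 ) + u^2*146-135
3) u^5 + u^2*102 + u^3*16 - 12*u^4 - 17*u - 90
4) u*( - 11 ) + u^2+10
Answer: 2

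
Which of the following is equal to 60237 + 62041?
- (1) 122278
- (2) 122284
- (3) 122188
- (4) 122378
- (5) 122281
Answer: 1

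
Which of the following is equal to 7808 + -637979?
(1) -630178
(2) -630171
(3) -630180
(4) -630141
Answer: 2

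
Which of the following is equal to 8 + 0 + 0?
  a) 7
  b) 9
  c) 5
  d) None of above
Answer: d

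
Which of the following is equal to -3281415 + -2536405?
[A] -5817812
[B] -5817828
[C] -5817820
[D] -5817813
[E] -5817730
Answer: C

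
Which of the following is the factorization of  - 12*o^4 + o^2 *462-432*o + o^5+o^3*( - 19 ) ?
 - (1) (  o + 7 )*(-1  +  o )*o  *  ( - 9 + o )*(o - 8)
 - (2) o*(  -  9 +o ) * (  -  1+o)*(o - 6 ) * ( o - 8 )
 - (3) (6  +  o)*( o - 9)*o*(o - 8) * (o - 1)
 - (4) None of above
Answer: 3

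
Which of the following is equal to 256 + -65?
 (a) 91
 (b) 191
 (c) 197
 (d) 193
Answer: b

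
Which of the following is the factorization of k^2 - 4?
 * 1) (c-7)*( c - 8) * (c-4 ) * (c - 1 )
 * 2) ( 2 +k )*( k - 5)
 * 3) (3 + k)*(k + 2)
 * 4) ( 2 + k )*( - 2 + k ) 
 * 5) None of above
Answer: 4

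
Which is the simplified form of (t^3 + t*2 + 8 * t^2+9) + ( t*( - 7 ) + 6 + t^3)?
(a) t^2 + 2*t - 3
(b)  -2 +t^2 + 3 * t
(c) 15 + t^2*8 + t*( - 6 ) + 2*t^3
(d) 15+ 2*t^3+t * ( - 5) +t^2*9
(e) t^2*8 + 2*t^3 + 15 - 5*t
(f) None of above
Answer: e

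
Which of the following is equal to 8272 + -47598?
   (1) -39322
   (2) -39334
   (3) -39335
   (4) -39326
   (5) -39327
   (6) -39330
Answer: 4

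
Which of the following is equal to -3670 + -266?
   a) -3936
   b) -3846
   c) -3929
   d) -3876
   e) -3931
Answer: a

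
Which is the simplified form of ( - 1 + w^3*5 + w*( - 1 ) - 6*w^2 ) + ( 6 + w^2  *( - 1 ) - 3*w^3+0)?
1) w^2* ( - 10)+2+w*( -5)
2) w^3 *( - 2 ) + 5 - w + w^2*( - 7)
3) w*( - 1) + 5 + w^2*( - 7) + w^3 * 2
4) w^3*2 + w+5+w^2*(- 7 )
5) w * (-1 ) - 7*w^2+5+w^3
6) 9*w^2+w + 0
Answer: 3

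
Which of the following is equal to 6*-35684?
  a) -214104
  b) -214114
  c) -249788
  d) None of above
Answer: a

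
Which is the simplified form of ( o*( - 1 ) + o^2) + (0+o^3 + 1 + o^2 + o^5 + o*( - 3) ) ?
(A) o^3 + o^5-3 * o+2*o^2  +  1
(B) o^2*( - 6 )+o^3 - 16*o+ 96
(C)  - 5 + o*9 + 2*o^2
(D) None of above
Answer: D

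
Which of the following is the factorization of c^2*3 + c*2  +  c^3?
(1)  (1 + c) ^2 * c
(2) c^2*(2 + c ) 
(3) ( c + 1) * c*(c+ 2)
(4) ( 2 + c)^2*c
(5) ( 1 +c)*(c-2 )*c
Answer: 3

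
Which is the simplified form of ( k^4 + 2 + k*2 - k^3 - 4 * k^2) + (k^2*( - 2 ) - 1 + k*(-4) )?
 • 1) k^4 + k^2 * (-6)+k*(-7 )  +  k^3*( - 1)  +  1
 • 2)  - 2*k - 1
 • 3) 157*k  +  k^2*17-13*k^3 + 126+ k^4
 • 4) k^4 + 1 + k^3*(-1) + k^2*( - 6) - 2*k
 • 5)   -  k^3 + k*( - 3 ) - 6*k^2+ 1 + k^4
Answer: 4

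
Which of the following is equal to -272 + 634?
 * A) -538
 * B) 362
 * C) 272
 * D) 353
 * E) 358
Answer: B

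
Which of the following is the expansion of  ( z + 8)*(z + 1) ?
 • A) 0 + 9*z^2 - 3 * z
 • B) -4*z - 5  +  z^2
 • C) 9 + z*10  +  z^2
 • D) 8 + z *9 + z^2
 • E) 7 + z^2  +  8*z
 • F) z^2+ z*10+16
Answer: D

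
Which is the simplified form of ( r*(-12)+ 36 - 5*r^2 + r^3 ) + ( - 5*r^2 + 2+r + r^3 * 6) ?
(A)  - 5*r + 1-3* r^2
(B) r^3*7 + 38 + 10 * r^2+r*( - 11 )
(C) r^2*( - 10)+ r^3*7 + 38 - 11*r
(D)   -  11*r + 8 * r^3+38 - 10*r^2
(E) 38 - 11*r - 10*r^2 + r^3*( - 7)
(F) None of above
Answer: C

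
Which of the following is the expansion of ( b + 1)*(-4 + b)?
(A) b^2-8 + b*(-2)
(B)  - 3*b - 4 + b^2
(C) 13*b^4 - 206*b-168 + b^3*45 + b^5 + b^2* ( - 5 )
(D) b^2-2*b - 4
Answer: B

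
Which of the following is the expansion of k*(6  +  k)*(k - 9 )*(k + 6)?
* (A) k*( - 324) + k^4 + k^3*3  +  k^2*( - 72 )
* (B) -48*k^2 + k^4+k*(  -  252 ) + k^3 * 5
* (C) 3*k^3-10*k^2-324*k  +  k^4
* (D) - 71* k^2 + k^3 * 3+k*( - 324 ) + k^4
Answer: A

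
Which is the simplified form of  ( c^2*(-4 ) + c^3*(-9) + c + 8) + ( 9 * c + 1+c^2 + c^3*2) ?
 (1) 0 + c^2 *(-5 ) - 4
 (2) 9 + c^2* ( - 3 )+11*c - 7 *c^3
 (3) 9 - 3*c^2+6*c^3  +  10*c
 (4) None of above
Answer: 4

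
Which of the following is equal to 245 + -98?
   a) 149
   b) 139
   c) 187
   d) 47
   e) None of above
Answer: e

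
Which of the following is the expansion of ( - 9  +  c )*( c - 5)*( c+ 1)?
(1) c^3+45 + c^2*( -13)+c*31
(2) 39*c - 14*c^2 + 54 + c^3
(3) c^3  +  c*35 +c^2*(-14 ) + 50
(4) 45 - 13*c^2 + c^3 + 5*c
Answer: 1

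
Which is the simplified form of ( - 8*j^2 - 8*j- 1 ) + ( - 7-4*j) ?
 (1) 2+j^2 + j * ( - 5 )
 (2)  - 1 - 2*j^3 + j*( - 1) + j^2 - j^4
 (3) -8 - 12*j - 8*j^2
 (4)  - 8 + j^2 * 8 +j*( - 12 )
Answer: 3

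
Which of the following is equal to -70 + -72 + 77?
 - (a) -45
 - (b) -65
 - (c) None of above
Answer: b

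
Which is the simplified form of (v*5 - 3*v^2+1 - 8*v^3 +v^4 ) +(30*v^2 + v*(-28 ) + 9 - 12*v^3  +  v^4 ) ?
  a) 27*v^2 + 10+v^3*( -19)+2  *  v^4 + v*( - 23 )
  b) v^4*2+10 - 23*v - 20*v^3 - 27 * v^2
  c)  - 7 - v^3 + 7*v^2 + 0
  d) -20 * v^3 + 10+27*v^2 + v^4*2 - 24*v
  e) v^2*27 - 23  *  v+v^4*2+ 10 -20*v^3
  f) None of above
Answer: e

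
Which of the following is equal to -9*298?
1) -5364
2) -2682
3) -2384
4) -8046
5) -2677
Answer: 2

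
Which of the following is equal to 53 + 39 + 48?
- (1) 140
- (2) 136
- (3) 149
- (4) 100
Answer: 1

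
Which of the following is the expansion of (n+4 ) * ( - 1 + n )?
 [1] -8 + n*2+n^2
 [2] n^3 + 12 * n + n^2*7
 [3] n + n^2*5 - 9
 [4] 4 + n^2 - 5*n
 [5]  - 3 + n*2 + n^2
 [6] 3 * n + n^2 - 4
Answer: 6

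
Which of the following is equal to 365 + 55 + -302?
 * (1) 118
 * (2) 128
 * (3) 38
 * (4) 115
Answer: 1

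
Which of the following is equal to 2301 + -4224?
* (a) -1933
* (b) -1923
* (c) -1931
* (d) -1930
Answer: b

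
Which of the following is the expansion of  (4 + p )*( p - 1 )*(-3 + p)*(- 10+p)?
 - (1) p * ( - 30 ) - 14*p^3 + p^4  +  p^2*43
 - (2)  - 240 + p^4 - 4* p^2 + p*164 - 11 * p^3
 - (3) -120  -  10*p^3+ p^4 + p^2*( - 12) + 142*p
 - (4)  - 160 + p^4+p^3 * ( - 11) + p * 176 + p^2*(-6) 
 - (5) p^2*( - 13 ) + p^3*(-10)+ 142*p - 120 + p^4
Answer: 5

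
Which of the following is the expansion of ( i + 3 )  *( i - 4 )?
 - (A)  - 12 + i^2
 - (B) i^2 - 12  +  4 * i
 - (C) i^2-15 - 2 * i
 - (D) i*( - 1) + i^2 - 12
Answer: D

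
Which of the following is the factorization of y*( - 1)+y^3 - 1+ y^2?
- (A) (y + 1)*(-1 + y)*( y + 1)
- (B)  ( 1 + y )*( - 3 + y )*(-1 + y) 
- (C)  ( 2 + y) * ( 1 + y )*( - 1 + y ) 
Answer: A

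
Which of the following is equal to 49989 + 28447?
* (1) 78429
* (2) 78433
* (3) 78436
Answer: 3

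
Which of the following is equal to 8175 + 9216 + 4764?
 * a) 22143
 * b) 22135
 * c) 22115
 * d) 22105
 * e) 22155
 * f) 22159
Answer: e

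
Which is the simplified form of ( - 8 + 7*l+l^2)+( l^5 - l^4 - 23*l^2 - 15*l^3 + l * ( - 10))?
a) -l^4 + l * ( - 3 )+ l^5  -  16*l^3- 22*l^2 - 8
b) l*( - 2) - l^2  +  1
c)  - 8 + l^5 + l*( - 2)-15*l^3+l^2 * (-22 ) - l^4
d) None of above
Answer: d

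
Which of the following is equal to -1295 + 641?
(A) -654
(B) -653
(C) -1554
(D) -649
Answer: A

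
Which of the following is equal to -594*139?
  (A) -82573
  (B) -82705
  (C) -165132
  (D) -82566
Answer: D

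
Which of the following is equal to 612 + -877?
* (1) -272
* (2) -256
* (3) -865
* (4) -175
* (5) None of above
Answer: 5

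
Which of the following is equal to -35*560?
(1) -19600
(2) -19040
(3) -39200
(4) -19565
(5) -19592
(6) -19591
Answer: 1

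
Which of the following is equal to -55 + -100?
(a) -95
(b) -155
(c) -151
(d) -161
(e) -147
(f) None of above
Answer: b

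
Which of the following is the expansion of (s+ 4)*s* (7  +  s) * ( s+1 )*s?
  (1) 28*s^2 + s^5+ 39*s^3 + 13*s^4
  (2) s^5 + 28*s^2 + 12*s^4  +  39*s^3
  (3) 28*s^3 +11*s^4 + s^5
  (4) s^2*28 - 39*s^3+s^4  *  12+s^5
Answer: 2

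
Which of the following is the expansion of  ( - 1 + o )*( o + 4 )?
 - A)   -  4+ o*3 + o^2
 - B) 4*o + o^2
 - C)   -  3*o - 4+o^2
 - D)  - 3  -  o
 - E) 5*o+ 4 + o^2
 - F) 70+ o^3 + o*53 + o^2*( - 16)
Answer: A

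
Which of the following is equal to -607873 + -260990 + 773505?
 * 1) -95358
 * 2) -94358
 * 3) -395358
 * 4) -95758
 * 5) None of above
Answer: 1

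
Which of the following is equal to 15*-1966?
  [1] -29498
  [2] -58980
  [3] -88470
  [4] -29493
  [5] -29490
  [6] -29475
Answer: 5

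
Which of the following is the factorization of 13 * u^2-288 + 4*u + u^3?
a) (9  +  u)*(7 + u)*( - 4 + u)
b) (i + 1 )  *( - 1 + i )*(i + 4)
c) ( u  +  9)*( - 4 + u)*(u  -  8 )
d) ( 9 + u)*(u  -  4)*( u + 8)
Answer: d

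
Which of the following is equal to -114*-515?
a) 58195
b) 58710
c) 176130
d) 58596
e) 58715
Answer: b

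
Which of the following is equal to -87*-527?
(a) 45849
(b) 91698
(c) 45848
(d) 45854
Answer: a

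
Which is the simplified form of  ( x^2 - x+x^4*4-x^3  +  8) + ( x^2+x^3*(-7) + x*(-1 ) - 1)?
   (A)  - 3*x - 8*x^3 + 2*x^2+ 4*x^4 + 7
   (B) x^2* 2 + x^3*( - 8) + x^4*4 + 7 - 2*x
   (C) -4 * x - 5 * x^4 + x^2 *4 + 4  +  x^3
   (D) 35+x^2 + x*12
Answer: B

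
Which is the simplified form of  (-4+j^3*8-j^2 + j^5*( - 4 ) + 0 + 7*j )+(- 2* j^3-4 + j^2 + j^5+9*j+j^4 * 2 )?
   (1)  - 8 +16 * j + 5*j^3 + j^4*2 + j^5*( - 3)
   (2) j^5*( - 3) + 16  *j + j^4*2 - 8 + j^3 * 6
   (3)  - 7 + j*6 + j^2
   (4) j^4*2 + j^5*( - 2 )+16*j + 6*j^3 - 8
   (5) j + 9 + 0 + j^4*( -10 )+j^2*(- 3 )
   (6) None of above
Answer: 2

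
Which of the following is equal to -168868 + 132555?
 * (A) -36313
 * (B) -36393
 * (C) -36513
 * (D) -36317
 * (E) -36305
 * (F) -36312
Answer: A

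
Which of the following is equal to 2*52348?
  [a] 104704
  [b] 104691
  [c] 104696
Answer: c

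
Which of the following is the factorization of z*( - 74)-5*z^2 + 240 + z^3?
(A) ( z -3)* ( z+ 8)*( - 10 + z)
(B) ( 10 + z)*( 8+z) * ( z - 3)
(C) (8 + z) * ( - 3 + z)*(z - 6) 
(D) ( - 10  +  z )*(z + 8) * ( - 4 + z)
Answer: A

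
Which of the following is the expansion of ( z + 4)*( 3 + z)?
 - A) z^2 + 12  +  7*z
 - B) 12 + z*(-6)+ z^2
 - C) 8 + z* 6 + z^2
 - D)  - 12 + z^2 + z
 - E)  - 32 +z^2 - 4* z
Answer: A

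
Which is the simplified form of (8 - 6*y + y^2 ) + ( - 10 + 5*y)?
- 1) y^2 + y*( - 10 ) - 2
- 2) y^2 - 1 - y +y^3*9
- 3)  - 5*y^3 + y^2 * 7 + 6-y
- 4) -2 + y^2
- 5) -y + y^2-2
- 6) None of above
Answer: 5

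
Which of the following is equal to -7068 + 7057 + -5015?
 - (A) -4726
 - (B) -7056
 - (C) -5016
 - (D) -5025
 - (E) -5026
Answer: E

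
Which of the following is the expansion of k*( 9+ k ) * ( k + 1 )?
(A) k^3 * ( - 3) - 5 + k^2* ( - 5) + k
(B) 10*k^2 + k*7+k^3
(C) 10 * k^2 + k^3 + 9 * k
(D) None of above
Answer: C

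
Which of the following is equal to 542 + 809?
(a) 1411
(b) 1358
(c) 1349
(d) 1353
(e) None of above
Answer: e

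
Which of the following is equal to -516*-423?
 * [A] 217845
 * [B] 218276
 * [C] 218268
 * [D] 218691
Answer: C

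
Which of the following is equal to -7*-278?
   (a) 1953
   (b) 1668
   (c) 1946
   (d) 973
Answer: c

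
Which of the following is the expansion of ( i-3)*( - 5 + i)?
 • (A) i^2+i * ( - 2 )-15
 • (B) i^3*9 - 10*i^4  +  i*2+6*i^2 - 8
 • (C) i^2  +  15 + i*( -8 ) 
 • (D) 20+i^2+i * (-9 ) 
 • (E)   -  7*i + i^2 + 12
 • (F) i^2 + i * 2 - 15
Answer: C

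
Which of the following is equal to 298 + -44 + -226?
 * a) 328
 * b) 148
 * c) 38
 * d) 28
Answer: d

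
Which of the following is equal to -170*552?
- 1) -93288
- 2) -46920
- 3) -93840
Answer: 3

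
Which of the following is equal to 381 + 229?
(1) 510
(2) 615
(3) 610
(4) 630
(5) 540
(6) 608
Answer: 3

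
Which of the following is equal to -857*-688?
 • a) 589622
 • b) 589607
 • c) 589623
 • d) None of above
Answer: d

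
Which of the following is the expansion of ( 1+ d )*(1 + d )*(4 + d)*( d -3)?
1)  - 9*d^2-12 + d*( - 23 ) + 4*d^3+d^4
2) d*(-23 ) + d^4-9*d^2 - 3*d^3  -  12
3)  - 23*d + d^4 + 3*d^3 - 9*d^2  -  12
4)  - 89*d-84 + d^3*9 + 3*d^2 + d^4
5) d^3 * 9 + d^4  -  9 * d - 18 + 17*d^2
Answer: 3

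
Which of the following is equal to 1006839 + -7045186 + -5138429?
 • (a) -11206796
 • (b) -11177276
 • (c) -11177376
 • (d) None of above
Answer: d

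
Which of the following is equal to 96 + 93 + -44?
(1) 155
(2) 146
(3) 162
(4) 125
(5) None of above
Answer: 5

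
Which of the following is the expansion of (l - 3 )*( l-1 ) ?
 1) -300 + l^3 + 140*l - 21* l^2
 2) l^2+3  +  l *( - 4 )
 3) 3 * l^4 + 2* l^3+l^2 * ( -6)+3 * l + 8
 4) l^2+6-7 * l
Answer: 2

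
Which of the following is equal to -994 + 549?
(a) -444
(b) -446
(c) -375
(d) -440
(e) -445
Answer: e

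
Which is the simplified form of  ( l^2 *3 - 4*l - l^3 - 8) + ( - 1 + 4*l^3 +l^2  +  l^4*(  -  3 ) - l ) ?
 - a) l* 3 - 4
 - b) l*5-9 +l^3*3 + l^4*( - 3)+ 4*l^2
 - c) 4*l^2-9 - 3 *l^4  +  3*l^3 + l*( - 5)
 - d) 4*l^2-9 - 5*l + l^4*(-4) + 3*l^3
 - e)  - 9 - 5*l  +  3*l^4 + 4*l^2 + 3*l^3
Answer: c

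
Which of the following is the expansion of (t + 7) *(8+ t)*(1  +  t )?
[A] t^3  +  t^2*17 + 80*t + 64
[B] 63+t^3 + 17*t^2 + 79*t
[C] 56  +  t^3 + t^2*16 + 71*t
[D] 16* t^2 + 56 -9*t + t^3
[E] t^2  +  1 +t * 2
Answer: C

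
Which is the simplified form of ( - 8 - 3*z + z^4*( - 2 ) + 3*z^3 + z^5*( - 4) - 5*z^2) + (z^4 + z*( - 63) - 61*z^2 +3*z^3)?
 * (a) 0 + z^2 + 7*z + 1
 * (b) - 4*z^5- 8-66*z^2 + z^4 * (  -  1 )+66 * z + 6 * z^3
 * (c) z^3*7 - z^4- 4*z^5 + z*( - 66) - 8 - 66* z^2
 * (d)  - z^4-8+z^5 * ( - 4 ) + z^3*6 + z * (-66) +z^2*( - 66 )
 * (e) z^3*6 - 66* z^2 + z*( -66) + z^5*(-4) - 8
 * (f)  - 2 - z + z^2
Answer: d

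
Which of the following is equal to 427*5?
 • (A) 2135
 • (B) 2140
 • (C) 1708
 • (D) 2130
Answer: A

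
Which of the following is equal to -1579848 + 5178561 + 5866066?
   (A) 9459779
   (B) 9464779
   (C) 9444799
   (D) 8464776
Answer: B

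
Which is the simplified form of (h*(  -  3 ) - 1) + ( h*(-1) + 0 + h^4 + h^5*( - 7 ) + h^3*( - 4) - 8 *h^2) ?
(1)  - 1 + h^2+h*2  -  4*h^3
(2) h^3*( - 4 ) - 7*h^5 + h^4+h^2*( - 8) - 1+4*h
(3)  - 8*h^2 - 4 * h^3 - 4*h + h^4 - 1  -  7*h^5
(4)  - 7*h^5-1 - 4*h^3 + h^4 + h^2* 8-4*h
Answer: 3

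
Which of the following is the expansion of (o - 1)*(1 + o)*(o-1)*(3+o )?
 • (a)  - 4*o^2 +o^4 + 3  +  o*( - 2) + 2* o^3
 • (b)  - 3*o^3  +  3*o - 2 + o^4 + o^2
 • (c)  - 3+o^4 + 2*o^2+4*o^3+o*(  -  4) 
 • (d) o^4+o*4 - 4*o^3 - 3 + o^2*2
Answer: a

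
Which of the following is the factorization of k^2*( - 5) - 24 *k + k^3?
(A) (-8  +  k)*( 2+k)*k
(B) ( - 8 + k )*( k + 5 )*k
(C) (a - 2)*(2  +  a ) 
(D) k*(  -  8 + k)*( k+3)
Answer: D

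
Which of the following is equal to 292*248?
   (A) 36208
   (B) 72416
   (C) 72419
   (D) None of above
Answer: B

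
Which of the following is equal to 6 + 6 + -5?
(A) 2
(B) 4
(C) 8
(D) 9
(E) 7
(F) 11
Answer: E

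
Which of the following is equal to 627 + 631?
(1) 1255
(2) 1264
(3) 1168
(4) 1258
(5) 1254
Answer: 4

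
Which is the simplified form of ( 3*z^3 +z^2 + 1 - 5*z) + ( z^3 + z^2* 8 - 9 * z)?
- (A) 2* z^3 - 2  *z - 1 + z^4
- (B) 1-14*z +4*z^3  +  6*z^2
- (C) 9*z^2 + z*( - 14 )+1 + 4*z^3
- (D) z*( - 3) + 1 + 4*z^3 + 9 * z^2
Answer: C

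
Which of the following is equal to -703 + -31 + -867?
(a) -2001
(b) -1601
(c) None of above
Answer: b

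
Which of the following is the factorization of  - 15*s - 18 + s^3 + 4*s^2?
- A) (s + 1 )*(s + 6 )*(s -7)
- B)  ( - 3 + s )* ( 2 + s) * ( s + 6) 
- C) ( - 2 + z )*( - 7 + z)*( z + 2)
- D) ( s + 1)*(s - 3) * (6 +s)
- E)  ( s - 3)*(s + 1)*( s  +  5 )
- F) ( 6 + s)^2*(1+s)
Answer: D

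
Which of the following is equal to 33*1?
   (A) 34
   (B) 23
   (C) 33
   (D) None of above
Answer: C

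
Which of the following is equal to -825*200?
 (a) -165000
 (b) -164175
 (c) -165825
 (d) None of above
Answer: a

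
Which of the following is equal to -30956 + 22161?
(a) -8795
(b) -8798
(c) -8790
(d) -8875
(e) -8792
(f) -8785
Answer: a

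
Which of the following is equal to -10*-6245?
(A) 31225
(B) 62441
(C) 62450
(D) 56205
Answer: C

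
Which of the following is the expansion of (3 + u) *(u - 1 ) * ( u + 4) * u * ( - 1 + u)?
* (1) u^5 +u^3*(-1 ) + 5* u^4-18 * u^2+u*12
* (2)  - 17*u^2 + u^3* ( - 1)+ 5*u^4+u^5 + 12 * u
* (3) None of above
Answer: 2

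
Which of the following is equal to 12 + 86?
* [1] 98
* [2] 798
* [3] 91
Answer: 1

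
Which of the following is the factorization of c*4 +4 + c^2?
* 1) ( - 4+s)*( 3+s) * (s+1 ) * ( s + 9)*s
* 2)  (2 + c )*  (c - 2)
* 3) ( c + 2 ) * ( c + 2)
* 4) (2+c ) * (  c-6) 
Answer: 3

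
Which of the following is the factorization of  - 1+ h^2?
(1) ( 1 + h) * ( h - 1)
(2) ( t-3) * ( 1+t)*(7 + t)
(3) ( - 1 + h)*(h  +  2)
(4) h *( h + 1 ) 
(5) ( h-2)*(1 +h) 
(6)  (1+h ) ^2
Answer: 1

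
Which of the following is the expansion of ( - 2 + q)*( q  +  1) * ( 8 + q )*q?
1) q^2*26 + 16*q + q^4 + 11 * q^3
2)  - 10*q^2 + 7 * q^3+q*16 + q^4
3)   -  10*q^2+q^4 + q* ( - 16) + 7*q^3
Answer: 3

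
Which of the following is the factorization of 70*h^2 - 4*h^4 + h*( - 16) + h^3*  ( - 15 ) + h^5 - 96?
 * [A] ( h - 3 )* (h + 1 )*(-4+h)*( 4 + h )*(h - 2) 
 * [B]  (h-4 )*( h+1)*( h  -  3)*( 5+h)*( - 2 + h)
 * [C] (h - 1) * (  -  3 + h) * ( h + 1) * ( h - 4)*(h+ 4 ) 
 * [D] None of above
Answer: A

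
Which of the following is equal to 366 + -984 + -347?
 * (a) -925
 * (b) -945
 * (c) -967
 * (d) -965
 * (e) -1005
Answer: d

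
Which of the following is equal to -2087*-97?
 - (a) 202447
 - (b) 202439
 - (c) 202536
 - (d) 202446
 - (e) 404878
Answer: b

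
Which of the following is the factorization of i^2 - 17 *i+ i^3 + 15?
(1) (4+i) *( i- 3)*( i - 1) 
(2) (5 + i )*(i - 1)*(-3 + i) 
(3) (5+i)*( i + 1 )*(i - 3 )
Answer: 2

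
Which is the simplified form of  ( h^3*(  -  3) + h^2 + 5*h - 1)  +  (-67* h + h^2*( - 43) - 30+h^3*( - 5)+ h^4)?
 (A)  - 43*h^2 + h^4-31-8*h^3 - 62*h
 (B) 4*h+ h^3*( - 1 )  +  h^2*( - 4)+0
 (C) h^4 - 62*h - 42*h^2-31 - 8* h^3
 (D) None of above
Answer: C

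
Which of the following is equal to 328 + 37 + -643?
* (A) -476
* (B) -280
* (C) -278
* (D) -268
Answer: C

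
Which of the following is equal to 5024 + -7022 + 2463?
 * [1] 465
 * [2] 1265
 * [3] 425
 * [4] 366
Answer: 1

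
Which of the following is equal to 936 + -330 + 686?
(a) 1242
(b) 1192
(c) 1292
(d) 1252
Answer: c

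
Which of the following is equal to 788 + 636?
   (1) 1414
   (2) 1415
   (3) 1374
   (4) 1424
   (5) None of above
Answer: 4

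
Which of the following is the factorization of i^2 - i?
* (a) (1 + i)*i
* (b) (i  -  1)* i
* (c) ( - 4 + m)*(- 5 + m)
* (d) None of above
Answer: b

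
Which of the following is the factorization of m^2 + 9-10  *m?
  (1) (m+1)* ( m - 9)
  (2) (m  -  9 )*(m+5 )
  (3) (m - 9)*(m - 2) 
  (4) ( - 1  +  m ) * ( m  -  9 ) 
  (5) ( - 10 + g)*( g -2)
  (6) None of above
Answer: 4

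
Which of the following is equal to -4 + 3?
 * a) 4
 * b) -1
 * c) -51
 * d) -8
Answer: b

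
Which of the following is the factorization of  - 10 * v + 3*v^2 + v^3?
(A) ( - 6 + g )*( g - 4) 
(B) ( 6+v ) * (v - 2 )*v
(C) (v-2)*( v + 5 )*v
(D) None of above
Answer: C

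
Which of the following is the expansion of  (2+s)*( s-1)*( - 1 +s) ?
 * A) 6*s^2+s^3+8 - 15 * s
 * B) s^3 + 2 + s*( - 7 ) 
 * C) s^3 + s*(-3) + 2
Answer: C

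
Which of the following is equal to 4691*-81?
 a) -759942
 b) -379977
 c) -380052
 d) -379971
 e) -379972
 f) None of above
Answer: d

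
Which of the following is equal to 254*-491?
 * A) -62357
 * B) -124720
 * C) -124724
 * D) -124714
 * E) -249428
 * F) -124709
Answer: D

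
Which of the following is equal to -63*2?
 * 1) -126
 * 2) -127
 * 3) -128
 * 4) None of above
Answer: 1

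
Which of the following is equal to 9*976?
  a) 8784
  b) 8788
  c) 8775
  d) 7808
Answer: a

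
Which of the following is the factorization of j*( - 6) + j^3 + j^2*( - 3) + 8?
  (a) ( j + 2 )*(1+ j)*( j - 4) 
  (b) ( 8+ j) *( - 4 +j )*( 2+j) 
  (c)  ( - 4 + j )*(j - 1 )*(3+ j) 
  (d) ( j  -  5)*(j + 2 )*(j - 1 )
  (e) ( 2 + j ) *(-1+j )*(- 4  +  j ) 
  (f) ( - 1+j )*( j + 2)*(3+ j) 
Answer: e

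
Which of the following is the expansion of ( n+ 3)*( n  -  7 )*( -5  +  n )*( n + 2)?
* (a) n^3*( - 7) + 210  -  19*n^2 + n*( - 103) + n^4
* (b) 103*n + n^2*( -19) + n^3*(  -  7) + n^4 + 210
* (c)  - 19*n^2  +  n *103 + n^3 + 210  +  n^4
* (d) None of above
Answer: b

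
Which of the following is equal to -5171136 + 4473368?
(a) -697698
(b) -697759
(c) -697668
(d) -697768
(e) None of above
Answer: d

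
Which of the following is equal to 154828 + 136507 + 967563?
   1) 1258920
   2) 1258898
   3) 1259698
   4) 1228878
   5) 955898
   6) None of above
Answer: 2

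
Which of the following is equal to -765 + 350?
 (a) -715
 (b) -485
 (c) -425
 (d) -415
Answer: d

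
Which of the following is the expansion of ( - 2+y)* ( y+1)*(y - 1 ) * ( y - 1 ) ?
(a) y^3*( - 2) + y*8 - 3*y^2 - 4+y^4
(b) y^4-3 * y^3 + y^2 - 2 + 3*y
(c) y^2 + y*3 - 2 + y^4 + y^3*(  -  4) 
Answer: b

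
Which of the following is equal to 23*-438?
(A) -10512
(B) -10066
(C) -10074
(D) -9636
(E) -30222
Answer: C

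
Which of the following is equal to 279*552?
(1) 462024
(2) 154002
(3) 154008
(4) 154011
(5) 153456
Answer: 3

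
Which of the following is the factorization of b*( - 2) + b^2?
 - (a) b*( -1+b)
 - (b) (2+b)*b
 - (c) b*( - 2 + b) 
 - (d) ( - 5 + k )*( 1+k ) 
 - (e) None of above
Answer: c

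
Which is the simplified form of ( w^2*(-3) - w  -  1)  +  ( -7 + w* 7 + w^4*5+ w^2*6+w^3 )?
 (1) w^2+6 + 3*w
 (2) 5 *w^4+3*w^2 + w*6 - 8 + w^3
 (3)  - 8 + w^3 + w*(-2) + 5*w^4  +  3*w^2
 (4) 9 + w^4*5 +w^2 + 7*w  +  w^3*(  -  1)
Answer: 2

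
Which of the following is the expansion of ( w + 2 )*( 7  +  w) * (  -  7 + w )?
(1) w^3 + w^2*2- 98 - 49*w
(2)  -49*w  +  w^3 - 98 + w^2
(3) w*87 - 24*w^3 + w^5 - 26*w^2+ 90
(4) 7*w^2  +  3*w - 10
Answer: 1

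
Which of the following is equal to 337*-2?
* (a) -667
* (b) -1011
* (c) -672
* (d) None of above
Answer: d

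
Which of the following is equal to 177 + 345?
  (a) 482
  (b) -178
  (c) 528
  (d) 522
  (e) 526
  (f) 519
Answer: d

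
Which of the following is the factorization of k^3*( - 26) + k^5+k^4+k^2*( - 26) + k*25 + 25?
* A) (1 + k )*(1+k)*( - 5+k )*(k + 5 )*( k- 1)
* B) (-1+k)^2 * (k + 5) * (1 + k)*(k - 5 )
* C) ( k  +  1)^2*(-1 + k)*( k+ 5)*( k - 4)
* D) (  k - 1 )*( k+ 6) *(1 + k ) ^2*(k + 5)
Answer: A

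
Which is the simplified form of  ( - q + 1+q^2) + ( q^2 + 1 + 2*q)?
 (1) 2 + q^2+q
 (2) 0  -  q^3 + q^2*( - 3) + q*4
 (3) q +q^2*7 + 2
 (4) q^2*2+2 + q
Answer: 4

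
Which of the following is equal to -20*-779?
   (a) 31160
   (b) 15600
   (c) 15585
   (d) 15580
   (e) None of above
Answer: d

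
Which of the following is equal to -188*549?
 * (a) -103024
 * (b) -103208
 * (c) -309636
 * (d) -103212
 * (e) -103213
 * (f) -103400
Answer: d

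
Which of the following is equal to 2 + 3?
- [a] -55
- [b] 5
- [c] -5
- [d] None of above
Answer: b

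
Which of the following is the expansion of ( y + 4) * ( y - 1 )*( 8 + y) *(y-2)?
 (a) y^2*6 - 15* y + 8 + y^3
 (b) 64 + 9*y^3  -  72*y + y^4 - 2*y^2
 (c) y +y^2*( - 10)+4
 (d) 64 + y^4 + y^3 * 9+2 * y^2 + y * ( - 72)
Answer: b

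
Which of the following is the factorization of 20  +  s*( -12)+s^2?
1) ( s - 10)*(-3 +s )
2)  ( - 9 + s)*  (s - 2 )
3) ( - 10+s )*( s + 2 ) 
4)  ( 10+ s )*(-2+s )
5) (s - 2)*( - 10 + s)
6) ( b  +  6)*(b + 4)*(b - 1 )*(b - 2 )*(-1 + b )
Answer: 5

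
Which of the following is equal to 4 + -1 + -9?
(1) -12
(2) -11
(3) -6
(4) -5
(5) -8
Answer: 3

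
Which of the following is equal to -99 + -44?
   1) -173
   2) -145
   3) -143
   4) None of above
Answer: 3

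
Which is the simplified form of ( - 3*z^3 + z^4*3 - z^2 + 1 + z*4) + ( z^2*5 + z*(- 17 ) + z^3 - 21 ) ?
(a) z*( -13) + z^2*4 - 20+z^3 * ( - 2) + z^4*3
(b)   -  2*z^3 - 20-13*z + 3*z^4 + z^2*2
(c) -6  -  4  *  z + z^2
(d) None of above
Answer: a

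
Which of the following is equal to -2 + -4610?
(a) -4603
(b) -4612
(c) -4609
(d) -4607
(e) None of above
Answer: b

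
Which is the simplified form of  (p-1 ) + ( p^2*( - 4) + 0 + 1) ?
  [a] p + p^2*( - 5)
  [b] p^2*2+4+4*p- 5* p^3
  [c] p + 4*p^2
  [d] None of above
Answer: d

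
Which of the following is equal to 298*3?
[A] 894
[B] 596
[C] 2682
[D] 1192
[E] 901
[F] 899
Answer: A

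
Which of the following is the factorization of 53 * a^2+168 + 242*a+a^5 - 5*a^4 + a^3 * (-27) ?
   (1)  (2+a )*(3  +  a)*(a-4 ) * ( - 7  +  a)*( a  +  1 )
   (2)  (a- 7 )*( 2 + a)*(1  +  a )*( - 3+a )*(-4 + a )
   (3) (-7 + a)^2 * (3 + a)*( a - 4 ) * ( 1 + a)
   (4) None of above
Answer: 1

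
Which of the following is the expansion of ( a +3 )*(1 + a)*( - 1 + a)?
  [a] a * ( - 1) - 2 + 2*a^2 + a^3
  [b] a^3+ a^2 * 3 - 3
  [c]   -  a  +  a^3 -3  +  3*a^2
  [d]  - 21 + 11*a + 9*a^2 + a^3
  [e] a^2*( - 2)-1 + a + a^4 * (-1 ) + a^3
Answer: c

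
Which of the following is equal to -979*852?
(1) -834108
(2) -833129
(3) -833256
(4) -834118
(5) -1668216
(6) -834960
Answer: 1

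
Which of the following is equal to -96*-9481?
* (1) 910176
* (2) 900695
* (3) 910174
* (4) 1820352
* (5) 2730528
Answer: 1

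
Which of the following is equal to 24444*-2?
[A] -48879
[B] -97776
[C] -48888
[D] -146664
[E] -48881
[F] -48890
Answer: C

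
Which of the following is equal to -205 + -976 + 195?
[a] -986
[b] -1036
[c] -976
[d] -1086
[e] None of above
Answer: a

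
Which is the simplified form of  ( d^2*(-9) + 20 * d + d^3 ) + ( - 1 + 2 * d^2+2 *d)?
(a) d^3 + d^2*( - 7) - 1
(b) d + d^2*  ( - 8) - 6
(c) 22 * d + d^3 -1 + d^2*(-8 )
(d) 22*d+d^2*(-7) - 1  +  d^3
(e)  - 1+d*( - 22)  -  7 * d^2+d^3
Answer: d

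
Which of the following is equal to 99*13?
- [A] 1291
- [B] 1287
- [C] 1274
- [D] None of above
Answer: B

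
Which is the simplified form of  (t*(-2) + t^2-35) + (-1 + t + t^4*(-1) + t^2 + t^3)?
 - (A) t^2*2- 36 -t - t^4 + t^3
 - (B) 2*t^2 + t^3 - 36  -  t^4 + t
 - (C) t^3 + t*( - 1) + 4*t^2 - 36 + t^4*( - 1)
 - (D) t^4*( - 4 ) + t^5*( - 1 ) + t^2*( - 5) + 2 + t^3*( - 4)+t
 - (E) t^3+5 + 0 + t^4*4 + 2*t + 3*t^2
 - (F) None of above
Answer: A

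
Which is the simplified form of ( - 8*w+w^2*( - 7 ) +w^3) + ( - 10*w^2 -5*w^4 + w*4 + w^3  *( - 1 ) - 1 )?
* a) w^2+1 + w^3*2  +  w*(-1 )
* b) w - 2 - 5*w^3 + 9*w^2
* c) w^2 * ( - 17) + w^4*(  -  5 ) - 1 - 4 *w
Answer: c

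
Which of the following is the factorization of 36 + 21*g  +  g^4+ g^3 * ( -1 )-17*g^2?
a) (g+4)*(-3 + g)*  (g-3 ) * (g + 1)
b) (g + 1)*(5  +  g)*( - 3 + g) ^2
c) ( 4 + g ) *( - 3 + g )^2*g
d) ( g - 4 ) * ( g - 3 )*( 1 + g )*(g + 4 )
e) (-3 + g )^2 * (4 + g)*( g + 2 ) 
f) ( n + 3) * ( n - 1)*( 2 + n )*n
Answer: a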